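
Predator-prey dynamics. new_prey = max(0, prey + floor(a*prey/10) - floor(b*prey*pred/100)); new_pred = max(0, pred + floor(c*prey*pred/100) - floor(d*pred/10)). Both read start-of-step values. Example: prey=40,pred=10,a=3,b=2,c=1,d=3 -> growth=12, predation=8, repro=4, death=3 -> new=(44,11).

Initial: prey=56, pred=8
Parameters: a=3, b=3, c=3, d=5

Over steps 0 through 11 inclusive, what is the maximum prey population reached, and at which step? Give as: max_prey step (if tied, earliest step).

Step 1: prey: 56+16-13=59; pred: 8+13-4=17
Step 2: prey: 59+17-30=46; pred: 17+30-8=39
Step 3: prey: 46+13-53=6; pred: 39+53-19=73
Step 4: prey: 6+1-13=0; pred: 73+13-36=50
Step 5: prey: 0+0-0=0; pred: 50+0-25=25
Step 6: prey: 0+0-0=0; pred: 25+0-12=13
Step 7: prey: 0+0-0=0; pred: 13+0-6=7
Step 8: prey: 0+0-0=0; pred: 7+0-3=4
Step 9: prey: 0+0-0=0; pred: 4+0-2=2
Step 10: prey: 0+0-0=0; pred: 2+0-1=1
Step 11: prey: 0+0-0=0; pred: 1+0-0=1
Max prey = 59 at step 1

Answer: 59 1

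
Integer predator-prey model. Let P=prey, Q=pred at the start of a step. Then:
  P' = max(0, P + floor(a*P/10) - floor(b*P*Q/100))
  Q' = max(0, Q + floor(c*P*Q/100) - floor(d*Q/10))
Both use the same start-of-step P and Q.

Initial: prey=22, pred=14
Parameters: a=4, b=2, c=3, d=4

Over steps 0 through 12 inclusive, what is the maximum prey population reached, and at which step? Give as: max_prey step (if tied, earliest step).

Step 1: prey: 22+8-6=24; pred: 14+9-5=18
Step 2: prey: 24+9-8=25; pred: 18+12-7=23
Step 3: prey: 25+10-11=24; pred: 23+17-9=31
Step 4: prey: 24+9-14=19; pred: 31+22-12=41
Step 5: prey: 19+7-15=11; pred: 41+23-16=48
Step 6: prey: 11+4-10=5; pred: 48+15-19=44
Step 7: prey: 5+2-4=3; pred: 44+6-17=33
Step 8: prey: 3+1-1=3; pred: 33+2-13=22
Step 9: prey: 3+1-1=3; pred: 22+1-8=15
Step 10: prey: 3+1-0=4; pred: 15+1-6=10
Step 11: prey: 4+1-0=5; pred: 10+1-4=7
Step 12: prey: 5+2-0=7; pred: 7+1-2=6
Max prey = 25 at step 2

Answer: 25 2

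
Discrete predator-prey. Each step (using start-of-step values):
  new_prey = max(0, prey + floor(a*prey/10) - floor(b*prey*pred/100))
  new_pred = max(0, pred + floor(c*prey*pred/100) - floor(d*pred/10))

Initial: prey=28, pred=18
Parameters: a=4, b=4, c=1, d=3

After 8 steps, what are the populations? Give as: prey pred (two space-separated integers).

Step 1: prey: 28+11-20=19; pred: 18+5-5=18
Step 2: prey: 19+7-13=13; pred: 18+3-5=16
Step 3: prey: 13+5-8=10; pred: 16+2-4=14
Step 4: prey: 10+4-5=9; pred: 14+1-4=11
Step 5: prey: 9+3-3=9; pred: 11+0-3=8
Step 6: prey: 9+3-2=10; pred: 8+0-2=6
Step 7: prey: 10+4-2=12; pred: 6+0-1=5
Step 8: prey: 12+4-2=14; pred: 5+0-1=4

Answer: 14 4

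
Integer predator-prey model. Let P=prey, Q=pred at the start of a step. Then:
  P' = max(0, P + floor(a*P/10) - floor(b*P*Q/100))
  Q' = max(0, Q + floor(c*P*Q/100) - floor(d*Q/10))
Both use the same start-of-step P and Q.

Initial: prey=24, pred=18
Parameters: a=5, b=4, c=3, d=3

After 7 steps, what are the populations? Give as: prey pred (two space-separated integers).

Step 1: prey: 24+12-17=19; pred: 18+12-5=25
Step 2: prey: 19+9-19=9; pred: 25+14-7=32
Step 3: prey: 9+4-11=2; pred: 32+8-9=31
Step 4: prey: 2+1-2=1; pred: 31+1-9=23
Step 5: prey: 1+0-0=1; pred: 23+0-6=17
Step 6: prey: 1+0-0=1; pred: 17+0-5=12
Step 7: prey: 1+0-0=1; pred: 12+0-3=9

Answer: 1 9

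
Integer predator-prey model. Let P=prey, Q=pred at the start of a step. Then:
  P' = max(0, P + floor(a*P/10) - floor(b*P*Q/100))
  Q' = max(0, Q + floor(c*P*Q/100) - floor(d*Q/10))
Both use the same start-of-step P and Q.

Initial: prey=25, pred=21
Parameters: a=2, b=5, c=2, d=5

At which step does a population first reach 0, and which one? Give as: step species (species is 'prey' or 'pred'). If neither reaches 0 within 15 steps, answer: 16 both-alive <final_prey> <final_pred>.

Answer: 2 prey

Derivation:
Step 1: prey: 25+5-26=4; pred: 21+10-10=21
Step 2: prey: 4+0-4=0; pred: 21+1-10=12
First extinction: prey at step 2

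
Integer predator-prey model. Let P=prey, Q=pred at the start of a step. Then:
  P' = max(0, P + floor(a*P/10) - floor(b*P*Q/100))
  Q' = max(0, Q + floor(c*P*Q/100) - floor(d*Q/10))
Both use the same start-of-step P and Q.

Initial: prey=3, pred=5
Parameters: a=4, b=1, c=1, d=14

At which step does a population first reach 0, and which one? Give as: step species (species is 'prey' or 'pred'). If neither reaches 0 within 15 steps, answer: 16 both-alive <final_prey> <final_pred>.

Step 1: prey: 3+1-0=4; pred: 5+0-7=0
First extinction: pred at step 1

Answer: 1 pred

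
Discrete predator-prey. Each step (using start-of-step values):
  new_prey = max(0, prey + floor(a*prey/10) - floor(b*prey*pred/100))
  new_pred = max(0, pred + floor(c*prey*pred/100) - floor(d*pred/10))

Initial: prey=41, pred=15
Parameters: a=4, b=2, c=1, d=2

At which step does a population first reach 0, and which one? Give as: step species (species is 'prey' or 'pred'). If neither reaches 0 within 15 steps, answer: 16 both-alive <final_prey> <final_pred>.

Answer: 16 both-alive 5 9

Derivation:
Step 1: prey: 41+16-12=45; pred: 15+6-3=18
Step 2: prey: 45+18-16=47; pred: 18+8-3=23
Step 3: prey: 47+18-21=44; pred: 23+10-4=29
Step 4: prey: 44+17-25=36; pred: 29+12-5=36
Step 5: prey: 36+14-25=25; pred: 36+12-7=41
Step 6: prey: 25+10-20=15; pred: 41+10-8=43
Step 7: prey: 15+6-12=9; pred: 43+6-8=41
Step 8: prey: 9+3-7=5; pred: 41+3-8=36
Step 9: prey: 5+2-3=4; pred: 36+1-7=30
Step 10: prey: 4+1-2=3; pred: 30+1-6=25
Step 11: prey: 3+1-1=3; pred: 25+0-5=20
Step 12: prey: 3+1-1=3; pred: 20+0-4=16
Step 13: prey: 3+1-0=4; pred: 16+0-3=13
Step 14: prey: 4+1-1=4; pred: 13+0-2=11
Step 15: prey: 4+1-0=5; pred: 11+0-2=9
No extinction within 15 steps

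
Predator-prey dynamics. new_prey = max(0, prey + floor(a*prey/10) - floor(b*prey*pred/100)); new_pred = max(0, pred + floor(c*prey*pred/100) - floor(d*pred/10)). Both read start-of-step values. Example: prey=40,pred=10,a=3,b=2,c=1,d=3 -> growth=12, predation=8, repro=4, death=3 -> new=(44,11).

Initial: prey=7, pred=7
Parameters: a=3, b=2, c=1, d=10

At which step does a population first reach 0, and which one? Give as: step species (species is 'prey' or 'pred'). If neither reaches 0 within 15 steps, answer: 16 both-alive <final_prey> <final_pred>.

Step 1: prey: 7+2-0=9; pred: 7+0-7=0
First extinction: pred at step 1

Answer: 1 pred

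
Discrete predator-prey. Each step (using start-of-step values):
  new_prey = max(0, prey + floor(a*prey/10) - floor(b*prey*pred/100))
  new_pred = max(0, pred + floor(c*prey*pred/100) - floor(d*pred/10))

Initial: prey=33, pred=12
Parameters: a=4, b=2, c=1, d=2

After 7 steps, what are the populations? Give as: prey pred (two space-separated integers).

Step 1: prey: 33+13-7=39; pred: 12+3-2=13
Step 2: prey: 39+15-10=44; pred: 13+5-2=16
Step 3: prey: 44+17-14=47; pred: 16+7-3=20
Step 4: prey: 47+18-18=47; pred: 20+9-4=25
Step 5: prey: 47+18-23=42; pred: 25+11-5=31
Step 6: prey: 42+16-26=32; pred: 31+13-6=38
Step 7: prey: 32+12-24=20; pred: 38+12-7=43

Answer: 20 43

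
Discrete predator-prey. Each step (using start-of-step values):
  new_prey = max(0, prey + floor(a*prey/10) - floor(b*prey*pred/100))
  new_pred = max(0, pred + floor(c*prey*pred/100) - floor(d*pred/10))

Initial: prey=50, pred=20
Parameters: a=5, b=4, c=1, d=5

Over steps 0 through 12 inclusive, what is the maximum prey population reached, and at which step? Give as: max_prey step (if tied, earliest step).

Answer: 174 12

Derivation:
Step 1: prey: 50+25-40=35; pred: 20+10-10=20
Step 2: prey: 35+17-28=24; pred: 20+7-10=17
Step 3: prey: 24+12-16=20; pred: 17+4-8=13
Step 4: prey: 20+10-10=20; pred: 13+2-6=9
Step 5: prey: 20+10-7=23; pred: 9+1-4=6
Step 6: prey: 23+11-5=29; pred: 6+1-3=4
Step 7: prey: 29+14-4=39; pred: 4+1-2=3
Step 8: prey: 39+19-4=54; pred: 3+1-1=3
Step 9: prey: 54+27-6=75; pred: 3+1-1=3
Step 10: prey: 75+37-9=103; pred: 3+2-1=4
Step 11: prey: 103+51-16=138; pred: 4+4-2=6
Step 12: prey: 138+69-33=174; pred: 6+8-3=11
Max prey = 174 at step 12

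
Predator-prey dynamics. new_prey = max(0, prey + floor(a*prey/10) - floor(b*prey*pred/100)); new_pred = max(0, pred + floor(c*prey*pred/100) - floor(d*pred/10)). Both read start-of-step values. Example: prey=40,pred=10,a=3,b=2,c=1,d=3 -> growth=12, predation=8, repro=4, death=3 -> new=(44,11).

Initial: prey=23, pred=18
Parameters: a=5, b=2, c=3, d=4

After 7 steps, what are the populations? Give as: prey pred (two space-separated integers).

Answer: 1 28

Derivation:
Step 1: prey: 23+11-8=26; pred: 18+12-7=23
Step 2: prey: 26+13-11=28; pred: 23+17-9=31
Step 3: prey: 28+14-17=25; pred: 31+26-12=45
Step 4: prey: 25+12-22=15; pred: 45+33-18=60
Step 5: prey: 15+7-18=4; pred: 60+27-24=63
Step 6: prey: 4+2-5=1; pred: 63+7-25=45
Step 7: prey: 1+0-0=1; pred: 45+1-18=28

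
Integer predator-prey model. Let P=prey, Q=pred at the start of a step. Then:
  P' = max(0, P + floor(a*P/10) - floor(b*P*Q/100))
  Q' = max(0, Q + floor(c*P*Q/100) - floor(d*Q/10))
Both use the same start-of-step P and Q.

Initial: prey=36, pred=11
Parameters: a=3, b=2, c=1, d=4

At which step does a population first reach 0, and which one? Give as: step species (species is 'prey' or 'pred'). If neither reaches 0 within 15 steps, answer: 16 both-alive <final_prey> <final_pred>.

Step 1: prey: 36+10-7=39; pred: 11+3-4=10
Step 2: prey: 39+11-7=43; pred: 10+3-4=9
Step 3: prey: 43+12-7=48; pred: 9+3-3=9
Step 4: prey: 48+14-8=54; pred: 9+4-3=10
Step 5: prey: 54+16-10=60; pred: 10+5-4=11
Step 6: prey: 60+18-13=65; pred: 11+6-4=13
Step 7: prey: 65+19-16=68; pred: 13+8-5=16
Step 8: prey: 68+20-21=67; pred: 16+10-6=20
Step 9: prey: 67+20-26=61; pred: 20+13-8=25
Step 10: prey: 61+18-30=49; pred: 25+15-10=30
Step 11: prey: 49+14-29=34; pred: 30+14-12=32
Step 12: prey: 34+10-21=23; pred: 32+10-12=30
Step 13: prey: 23+6-13=16; pred: 30+6-12=24
Step 14: prey: 16+4-7=13; pred: 24+3-9=18
Step 15: prey: 13+3-4=12; pred: 18+2-7=13
No extinction within 15 steps

Answer: 16 both-alive 12 13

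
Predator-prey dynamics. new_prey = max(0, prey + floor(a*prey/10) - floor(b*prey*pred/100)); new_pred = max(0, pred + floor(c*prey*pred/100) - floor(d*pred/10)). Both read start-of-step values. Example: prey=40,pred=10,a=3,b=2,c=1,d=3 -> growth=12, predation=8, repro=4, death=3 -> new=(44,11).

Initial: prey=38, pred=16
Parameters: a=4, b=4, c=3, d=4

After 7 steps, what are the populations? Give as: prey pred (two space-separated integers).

Step 1: prey: 38+15-24=29; pred: 16+18-6=28
Step 2: prey: 29+11-32=8; pred: 28+24-11=41
Step 3: prey: 8+3-13=0; pred: 41+9-16=34
Step 4: prey: 0+0-0=0; pred: 34+0-13=21
Step 5: prey: 0+0-0=0; pred: 21+0-8=13
Step 6: prey: 0+0-0=0; pred: 13+0-5=8
Step 7: prey: 0+0-0=0; pred: 8+0-3=5

Answer: 0 5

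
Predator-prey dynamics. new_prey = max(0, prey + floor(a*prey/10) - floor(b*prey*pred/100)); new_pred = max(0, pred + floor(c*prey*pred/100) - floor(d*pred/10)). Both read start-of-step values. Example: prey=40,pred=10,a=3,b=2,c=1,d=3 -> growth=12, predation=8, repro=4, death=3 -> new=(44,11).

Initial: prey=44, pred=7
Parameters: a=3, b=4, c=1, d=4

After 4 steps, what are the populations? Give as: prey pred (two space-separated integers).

Answer: 42 8

Derivation:
Step 1: prey: 44+13-12=45; pred: 7+3-2=8
Step 2: prey: 45+13-14=44; pred: 8+3-3=8
Step 3: prey: 44+13-14=43; pred: 8+3-3=8
Step 4: prey: 43+12-13=42; pred: 8+3-3=8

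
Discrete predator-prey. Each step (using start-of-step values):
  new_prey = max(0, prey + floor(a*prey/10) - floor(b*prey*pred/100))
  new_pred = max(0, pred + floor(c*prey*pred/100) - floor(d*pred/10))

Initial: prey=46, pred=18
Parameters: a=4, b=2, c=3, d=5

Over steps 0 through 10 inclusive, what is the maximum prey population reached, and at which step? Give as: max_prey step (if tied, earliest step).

Answer: 48 1

Derivation:
Step 1: prey: 46+18-16=48; pred: 18+24-9=33
Step 2: prey: 48+19-31=36; pred: 33+47-16=64
Step 3: prey: 36+14-46=4; pred: 64+69-32=101
Step 4: prey: 4+1-8=0; pred: 101+12-50=63
Step 5: prey: 0+0-0=0; pred: 63+0-31=32
Step 6: prey: 0+0-0=0; pred: 32+0-16=16
Step 7: prey: 0+0-0=0; pred: 16+0-8=8
Step 8: prey: 0+0-0=0; pred: 8+0-4=4
Step 9: prey: 0+0-0=0; pred: 4+0-2=2
Step 10: prey: 0+0-0=0; pred: 2+0-1=1
Max prey = 48 at step 1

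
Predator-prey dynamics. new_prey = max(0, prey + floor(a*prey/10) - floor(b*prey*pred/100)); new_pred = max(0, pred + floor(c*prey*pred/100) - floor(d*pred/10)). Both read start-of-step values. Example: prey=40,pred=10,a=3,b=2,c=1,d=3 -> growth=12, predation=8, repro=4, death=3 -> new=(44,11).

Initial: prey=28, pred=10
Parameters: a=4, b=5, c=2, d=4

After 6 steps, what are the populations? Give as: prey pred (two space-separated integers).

Answer: 8 7

Derivation:
Step 1: prey: 28+11-14=25; pred: 10+5-4=11
Step 2: prey: 25+10-13=22; pred: 11+5-4=12
Step 3: prey: 22+8-13=17; pred: 12+5-4=13
Step 4: prey: 17+6-11=12; pred: 13+4-5=12
Step 5: prey: 12+4-7=9; pred: 12+2-4=10
Step 6: prey: 9+3-4=8; pred: 10+1-4=7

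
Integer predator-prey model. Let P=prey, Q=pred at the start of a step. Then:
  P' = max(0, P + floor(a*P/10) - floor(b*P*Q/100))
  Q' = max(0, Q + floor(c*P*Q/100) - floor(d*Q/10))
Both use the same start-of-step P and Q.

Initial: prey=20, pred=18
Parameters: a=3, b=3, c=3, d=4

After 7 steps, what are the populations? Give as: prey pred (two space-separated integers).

Step 1: prey: 20+6-10=16; pred: 18+10-7=21
Step 2: prey: 16+4-10=10; pred: 21+10-8=23
Step 3: prey: 10+3-6=7; pred: 23+6-9=20
Step 4: prey: 7+2-4=5; pred: 20+4-8=16
Step 5: prey: 5+1-2=4; pred: 16+2-6=12
Step 6: prey: 4+1-1=4; pred: 12+1-4=9
Step 7: prey: 4+1-1=4; pred: 9+1-3=7

Answer: 4 7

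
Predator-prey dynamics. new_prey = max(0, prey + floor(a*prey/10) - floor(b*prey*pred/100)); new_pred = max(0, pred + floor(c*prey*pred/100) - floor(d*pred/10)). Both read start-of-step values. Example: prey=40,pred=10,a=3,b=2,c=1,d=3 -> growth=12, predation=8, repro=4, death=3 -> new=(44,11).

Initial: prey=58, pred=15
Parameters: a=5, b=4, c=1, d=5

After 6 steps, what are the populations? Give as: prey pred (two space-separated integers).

Step 1: prey: 58+29-34=53; pred: 15+8-7=16
Step 2: prey: 53+26-33=46; pred: 16+8-8=16
Step 3: prey: 46+23-29=40; pred: 16+7-8=15
Step 4: prey: 40+20-24=36; pred: 15+6-7=14
Step 5: prey: 36+18-20=34; pred: 14+5-7=12
Step 6: prey: 34+17-16=35; pred: 12+4-6=10

Answer: 35 10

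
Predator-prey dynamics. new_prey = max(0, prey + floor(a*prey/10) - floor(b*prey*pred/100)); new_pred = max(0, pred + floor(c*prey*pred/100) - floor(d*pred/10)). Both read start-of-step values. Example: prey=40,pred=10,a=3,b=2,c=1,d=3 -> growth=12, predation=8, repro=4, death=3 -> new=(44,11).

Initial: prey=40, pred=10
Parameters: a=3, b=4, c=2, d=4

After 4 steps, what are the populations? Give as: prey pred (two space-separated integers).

Step 1: prey: 40+12-16=36; pred: 10+8-4=14
Step 2: prey: 36+10-20=26; pred: 14+10-5=19
Step 3: prey: 26+7-19=14; pred: 19+9-7=21
Step 4: prey: 14+4-11=7; pred: 21+5-8=18

Answer: 7 18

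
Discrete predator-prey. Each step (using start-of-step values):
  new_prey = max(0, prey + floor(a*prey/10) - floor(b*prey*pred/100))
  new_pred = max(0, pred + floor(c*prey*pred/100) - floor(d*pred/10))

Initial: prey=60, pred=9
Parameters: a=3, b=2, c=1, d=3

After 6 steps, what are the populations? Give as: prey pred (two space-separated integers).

Answer: 16 45

Derivation:
Step 1: prey: 60+18-10=68; pred: 9+5-2=12
Step 2: prey: 68+20-16=72; pred: 12+8-3=17
Step 3: prey: 72+21-24=69; pred: 17+12-5=24
Step 4: prey: 69+20-33=56; pred: 24+16-7=33
Step 5: prey: 56+16-36=36; pred: 33+18-9=42
Step 6: prey: 36+10-30=16; pred: 42+15-12=45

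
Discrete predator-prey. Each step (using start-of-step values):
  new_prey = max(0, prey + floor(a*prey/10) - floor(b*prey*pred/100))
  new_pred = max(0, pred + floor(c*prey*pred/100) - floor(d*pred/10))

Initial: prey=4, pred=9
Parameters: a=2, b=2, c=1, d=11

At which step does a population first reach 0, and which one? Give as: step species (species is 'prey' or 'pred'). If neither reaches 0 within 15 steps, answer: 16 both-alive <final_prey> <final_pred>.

Step 1: prey: 4+0-0=4; pred: 9+0-9=0
First extinction: pred at step 1

Answer: 1 pred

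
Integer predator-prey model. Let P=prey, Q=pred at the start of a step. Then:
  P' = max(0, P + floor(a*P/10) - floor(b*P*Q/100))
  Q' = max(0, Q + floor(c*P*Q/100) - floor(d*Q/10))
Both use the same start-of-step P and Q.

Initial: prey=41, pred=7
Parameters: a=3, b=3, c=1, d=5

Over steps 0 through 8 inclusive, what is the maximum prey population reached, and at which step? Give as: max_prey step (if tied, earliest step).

Answer: 95 7

Derivation:
Step 1: prey: 41+12-8=45; pred: 7+2-3=6
Step 2: prey: 45+13-8=50; pred: 6+2-3=5
Step 3: prey: 50+15-7=58; pred: 5+2-2=5
Step 4: prey: 58+17-8=67; pred: 5+2-2=5
Step 5: prey: 67+20-10=77; pred: 5+3-2=6
Step 6: prey: 77+23-13=87; pred: 6+4-3=7
Step 7: prey: 87+26-18=95; pred: 7+6-3=10
Step 8: prey: 95+28-28=95; pred: 10+9-5=14
Max prey = 95 at step 7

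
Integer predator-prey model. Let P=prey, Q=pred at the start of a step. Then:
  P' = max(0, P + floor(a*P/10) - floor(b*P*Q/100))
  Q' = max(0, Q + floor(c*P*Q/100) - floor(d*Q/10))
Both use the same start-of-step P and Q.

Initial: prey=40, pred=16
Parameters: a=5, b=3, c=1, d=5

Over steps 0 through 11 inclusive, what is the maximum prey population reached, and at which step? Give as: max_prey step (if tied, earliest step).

Answer: 87 7

Derivation:
Step 1: prey: 40+20-19=41; pred: 16+6-8=14
Step 2: prey: 41+20-17=44; pred: 14+5-7=12
Step 3: prey: 44+22-15=51; pred: 12+5-6=11
Step 4: prey: 51+25-16=60; pred: 11+5-5=11
Step 5: prey: 60+30-19=71; pred: 11+6-5=12
Step 6: prey: 71+35-25=81; pred: 12+8-6=14
Step 7: prey: 81+40-34=87; pred: 14+11-7=18
Step 8: prey: 87+43-46=84; pred: 18+15-9=24
Step 9: prey: 84+42-60=66; pred: 24+20-12=32
Step 10: prey: 66+33-63=36; pred: 32+21-16=37
Step 11: prey: 36+18-39=15; pred: 37+13-18=32
Max prey = 87 at step 7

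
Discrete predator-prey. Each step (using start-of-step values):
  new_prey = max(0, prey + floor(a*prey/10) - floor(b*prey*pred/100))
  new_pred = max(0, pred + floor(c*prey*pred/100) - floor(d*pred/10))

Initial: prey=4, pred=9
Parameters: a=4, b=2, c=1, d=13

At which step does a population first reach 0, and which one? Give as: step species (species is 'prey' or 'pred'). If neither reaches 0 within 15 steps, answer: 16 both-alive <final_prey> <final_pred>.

Answer: 1 pred

Derivation:
Step 1: prey: 4+1-0=5; pred: 9+0-11=0
First extinction: pred at step 1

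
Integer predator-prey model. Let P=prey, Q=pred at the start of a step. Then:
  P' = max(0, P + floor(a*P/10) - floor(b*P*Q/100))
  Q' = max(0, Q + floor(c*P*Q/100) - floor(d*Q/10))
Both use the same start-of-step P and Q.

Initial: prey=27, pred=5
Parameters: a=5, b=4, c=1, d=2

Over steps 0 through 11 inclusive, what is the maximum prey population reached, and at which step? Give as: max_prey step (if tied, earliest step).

Answer: 90 6

Derivation:
Step 1: prey: 27+13-5=35; pred: 5+1-1=5
Step 2: prey: 35+17-7=45; pred: 5+1-1=5
Step 3: prey: 45+22-9=58; pred: 5+2-1=6
Step 4: prey: 58+29-13=74; pred: 6+3-1=8
Step 5: prey: 74+37-23=88; pred: 8+5-1=12
Step 6: prey: 88+44-42=90; pred: 12+10-2=20
Step 7: prey: 90+45-72=63; pred: 20+18-4=34
Step 8: prey: 63+31-85=9; pred: 34+21-6=49
Step 9: prey: 9+4-17=0; pred: 49+4-9=44
Step 10: prey: 0+0-0=0; pred: 44+0-8=36
Step 11: prey: 0+0-0=0; pred: 36+0-7=29
Max prey = 90 at step 6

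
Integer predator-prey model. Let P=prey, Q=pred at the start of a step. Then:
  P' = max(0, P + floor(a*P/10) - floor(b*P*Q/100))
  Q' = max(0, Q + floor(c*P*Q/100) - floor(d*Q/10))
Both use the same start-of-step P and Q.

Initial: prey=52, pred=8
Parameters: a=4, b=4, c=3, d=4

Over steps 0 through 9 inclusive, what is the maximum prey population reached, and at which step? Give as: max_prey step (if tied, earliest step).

Step 1: prey: 52+20-16=56; pred: 8+12-3=17
Step 2: prey: 56+22-38=40; pred: 17+28-6=39
Step 3: prey: 40+16-62=0; pred: 39+46-15=70
Step 4: prey: 0+0-0=0; pred: 70+0-28=42
Step 5: prey: 0+0-0=0; pred: 42+0-16=26
Step 6: prey: 0+0-0=0; pred: 26+0-10=16
Step 7: prey: 0+0-0=0; pred: 16+0-6=10
Step 8: prey: 0+0-0=0; pred: 10+0-4=6
Step 9: prey: 0+0-0=0; pred: 6+0-2=4
Max prey = 56 at step 1

Answer: 56 1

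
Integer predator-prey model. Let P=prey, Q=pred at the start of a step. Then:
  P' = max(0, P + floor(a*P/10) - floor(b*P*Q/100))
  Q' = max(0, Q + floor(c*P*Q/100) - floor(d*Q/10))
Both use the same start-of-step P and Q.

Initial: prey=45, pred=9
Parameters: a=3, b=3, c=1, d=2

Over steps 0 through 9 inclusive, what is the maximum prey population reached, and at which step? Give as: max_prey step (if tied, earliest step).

Step 1: prey: 45+13-12=46; pred: 9+4-1=12
Step 2: prey: 46+13-16=43; pred: 12+5-2=15
Step 3: prey: 43+12-19=36; pred: 15+6-3=18
Step 4: prey: 36+10-19=27; pred: 18+6-3=21
Step 5: prey: 27+8-17=18; pred: 21+5-4=22
Step 6: prey: 18+5-11=12; pred: 22+3-4=21
Step 7: prey: 12+3-7=8; pred: 21+2-4=19
Step 8: prey: 8+2-4=6; pred: 19+1-3=17
Step 9: prey: 6+1-3=4; pred: 17+1-3=15
Max prey = 46 at step 1

Answer: 46 1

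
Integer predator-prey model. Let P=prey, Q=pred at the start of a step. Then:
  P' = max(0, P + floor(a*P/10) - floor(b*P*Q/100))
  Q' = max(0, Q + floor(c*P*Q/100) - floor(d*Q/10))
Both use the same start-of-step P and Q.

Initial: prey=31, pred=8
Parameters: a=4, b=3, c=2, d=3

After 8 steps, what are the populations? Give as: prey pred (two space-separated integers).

Step 1: prey: 31+12-7=36; pred: 8+4-2=10
Step 2: prey: 36+14-10=40; pred: 10+7-3=14
Step 3: prey: 40+16-16=40; pred: 14+11-4=21
Step 4: prey: 40+16-25=31; pred: 21+16-6=31
Step 5: prey: 31+12-28=15; pred: 31+19-9=41
Step 6: prey: 15+6-18=3; pred: 41+12-12=41
Step 7: prey: 3+1-3=1; pred: 41+2-12=31
Step 8: prey: 1+0-0=1; pred: 31+0-9=22

Answer: 1 22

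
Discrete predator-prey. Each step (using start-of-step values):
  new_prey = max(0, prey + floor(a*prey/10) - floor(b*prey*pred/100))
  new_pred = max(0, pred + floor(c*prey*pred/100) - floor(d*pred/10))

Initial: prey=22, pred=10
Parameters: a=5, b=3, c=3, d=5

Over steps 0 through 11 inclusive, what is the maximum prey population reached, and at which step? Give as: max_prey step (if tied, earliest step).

Answer: 35 3

Derivation:
Step 1: prey: 22+11-6=27; pred: 10+6-5=11
Step 2: prey: 27+13-8=32; pred: 11+8-5=14
Step 3: prey: 32+16-13=35; pred: 14+13-7=20
Step 4: prey: 35+17-21=31; pred: 20+21-10=31
Step 5: prey: 31+15-28=18; pred: 31+28-15=44
Step 6: prey: 18+9-23=4; pred: 44+23-22=45
Step 7: prey: 4+2-5=1; pred: 45+5-22=28
Step 8: prey: 1+0-0=1; pred: 28+0-14=14
Step 9: prey: 1+0-0=1; pred: 14+0-7=7
Step 10: prey: 1+0-0=1; pred: 7+0-3=4
Step 11: prey: 1+0-0=1; pred: 4+0-2=2
Max prey = 35 at step 3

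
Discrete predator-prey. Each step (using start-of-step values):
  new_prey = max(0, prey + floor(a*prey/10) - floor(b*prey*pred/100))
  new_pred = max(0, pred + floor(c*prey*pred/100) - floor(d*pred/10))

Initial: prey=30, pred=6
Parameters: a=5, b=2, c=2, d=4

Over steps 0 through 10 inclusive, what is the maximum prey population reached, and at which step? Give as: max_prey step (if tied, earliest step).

Answer: 89 4

Derivation:
Step 1: prey: 30+15-3=42; pred: 6+3-2=7
Step 2: prey: 42+21-5=58; pred: 7+5-2=10
Step 3: prey: 58+29-11=76; pred: 10+11-4=17
Step 4: prey: 76+38-25=89; pred: 17+25-6=36
Step 5: prey: 89+44-64=69; pred: 36+64-14=86
Step 6: prey: 69+34-118=0; pred: 86+118-34=170
Step 7: prey: 0+0-0=0; pred: 170+0-68=102
Step 8: prey: 0+0-0=0; pred: 102+0-40=62
Step 9: prey: 0+0-0=0; pred: 62+0-24=38
Step 10: prey: 0+0-0=0; pred: 38+0-15=23
Max prey = 89 at step 4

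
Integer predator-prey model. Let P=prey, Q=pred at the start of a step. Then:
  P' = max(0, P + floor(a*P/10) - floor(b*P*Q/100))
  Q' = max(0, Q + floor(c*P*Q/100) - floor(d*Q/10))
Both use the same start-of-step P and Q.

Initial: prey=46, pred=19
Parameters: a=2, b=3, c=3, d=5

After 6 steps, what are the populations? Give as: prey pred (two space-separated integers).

Step 1: prey: 46+9-26=29; pred: 19+26-9=36
Step 2: prey: 29+5-31=3; pred: 36+31-18=49
Step 3: prey: 3+0-4=0; pred: 49+4-24=29
Step 4: prey: 0+0-0=0; pred: 29+0-14=15
Step 5: prey: 0+0-0=0; pred: 15+0-7=8
Step 6: prey: 0+0-0=0; pred: 8+0-4=4

Answer: 0 4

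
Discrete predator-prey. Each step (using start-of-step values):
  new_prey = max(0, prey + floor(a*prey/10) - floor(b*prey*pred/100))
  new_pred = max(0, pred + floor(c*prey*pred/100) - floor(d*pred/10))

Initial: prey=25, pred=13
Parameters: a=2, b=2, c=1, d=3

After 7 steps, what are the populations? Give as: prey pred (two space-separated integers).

Step 1: prey: 25+5-6=24; pred: 13+3-3=13
Step 2: prey: 24+4-6=22; pred: 13+3-3=13
Step 3: prey: 22+4-5=21; pred: 13+2-3=12
Step 4: prey: 21+4-5=20; pred: 12+2-3=11
Step 5: prey: 20+4-4=20; pred: 11+2-3=10
Step 6: prey: 20+4-4=20; pred: 10+2-3=9
Step 7: prey: 20+4-3=21; pred: 9+1-2=8

Answer: 21 8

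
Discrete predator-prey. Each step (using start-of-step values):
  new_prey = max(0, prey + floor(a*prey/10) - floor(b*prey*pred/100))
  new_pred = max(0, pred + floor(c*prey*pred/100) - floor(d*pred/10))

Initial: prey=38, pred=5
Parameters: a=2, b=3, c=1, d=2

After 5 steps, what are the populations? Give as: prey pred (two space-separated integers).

Step 1: prey: 38+7-5=40; pred: 5+1-1=5
Step 2: prey: 40+8-6=42; pred: 5+2-1=6
Step 3: prey: 42+8-7=43; pred: 6+2-1=7
Step 4: prey: 43+8-9=42; pred: 7+3-1=9
Step 5: prey: 42+8-11=39; pred: 9+3-1=11

Answer: 39 11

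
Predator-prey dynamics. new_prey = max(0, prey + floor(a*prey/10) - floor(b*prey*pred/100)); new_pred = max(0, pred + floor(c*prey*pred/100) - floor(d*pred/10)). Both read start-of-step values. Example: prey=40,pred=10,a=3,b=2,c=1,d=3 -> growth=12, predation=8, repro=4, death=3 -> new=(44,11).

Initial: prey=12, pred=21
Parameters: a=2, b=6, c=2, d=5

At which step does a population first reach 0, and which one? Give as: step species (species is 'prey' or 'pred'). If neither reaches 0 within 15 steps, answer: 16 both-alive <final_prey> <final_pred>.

Answer: 1 prey

Derivation:
Step 1: prey: 12+2-15=0; pred: 21+5-10=16
First extinction: prey at step 1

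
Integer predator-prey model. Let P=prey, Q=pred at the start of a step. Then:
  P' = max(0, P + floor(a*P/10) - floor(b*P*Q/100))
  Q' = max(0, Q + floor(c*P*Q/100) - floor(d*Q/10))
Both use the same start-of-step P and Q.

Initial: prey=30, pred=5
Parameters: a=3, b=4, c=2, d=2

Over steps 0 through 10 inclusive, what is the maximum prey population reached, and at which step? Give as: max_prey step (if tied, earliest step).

Step 1: prey: 30+9-6=33; pred: 5+3-1=7
Step 2: prey: 33+9-9=33; pred: 7+4-1=10
Step 3: prey: 33+9-13=29; pred: 10+6-2=14
Step 4: prey: 29+8-16=21; pred: 14+8-2=20
Step 5: prey: 21+6-16=11; pred: 20+8-4=24
Step 6: prey: 11+3-10=4; pred: 24+5-4=25
Step 7: prey: 4+1-4=1; pred: 25+2-5=22
Step 8: prey: 1+0-0=1; pred: 22+0-4=18
Step 9: prey: 1+0-0=1; pred: 18+0-3=15
Step 10: prey: 1+0-0=1; pred: 15+0-3=12
Max prey = 33 at step 1

Answer: 33 1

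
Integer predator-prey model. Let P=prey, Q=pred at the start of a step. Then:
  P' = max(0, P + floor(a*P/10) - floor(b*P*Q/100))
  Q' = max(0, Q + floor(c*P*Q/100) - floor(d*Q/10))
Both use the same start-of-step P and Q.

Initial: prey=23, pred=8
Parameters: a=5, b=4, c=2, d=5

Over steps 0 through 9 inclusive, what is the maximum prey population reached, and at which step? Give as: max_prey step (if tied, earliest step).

Answer: 53 5

Derivation:
Step 1: prey: 23+11-7=27; pred: 8+3-4=7
Step 2: prey: 27+13-7=33; pred: 7+3-3=7
Step 3: prey: 33+16-9=40; pred: 7+4-3=8
Step 4: prey: 40+20-12=48; pred: 8+6-4=10
Step 5: prey: 48+24-19=53; pred: 10+9-5=14
Step 6: prey: 53+26-29=50; pred: 14+14-7=21
Step 7: prey: 50+25-42=33; pred: 21+21-10=32
Step 8: prey: 33+16-42=7; pred: 32+21-16=37
Step 9: prey: 7+3-10=0; pred: 37+5-18=24
Max prey = 53 at step 5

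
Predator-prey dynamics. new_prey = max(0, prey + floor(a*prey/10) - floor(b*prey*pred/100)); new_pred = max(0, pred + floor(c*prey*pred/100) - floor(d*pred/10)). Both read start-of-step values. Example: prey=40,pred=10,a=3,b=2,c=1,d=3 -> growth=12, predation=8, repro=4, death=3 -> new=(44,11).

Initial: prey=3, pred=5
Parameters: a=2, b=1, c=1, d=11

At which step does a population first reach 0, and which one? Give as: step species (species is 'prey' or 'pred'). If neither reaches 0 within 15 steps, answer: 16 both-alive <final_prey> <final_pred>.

Step 1: prey: 3+0-0=3; pred: 5+0-5=0
First extinction: pred at step 1

Answer: 1 pred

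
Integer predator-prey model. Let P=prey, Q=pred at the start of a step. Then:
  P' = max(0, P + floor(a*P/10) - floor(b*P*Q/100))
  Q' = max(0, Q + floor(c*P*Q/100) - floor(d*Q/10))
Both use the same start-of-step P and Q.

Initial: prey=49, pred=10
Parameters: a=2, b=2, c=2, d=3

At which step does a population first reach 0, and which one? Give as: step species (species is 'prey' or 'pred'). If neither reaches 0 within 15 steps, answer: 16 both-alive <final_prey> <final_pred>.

Answer: 16 both-alive 1 3

Derivation:
Step 1: prey: 49+9-9=49; pred: 10+9-3=16
Step 2: prey: 49+9-15=43; pred: 16+15-4=27
Step 3: prey: 43+8-23=28; pred: 27+23-8=42
Step 4: prey: 28+5-23=10; pred: 42+23-12=53
Step 5: prey: 10+2-10=2; pred: 53+10-15=48
Step 6: prey: 2+0-1=1; pred: 48+1-14=35
Step 7: prey: 1+0-0=1; pred: 35+0-10=25
Step 8: prey: 1+0-0=1; pred: 25+0-7=18
Step 9: prey: 1+0-0=1; pred: 18+0-5=13
Step 10: prey: 1+0-0=1; pred: 13+0-3=10
Step 11: prey: 1+0-0=1; pred: 10+0-3=7
Step 12: prey: 1+0-0=1; pred: 7+0-2=5
Step 13: prey: 1+0-0=1; pred: 5+0-1=4
Step 14: prey: 1+0-0=1; pred: 4+0-1=3
Step 15: prey: 1+0-0=1; pred: 3+0-0=3
No extinction within 15 steps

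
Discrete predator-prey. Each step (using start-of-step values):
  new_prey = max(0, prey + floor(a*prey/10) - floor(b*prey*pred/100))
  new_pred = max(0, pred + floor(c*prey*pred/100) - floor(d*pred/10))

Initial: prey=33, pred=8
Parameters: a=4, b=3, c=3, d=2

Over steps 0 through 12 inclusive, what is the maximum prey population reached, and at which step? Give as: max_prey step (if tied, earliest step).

Answer: 39 1

Derivation:
Step 1: prey: 33+13-7=39; pred: 8+7-1=14
Step 2: prey: 39+15-16=38; pred: 14+16-2=28
Step 3: prey: 38+15-31=22; pred: 28+31-5=54
Step 4: prey: 22+8-35=0; pred: 54+35-10=79
Step 5: prey: 0+0-0=0; pred: 79+0-15=64
Step 6: prey: 0+0-0=0; pred: 64+0-12=52
Step 7: prey: 0+0-0=0; pred: 52+0-10=42
Step 8: prey: 0+0-0=0; pred: 42+0-8=34
Step 9: prey: 0+0-0=0; pred: 34+0-6=28
Step 10: prey: 0+0-0=0; pred: 28+0-5=23
Step 11: prey: 0+0-0=0; pred: 23+0-4=19
Step 12: prey: 0+0-0=0; pred: 19+0-3=16
Max prey = 39 at step 1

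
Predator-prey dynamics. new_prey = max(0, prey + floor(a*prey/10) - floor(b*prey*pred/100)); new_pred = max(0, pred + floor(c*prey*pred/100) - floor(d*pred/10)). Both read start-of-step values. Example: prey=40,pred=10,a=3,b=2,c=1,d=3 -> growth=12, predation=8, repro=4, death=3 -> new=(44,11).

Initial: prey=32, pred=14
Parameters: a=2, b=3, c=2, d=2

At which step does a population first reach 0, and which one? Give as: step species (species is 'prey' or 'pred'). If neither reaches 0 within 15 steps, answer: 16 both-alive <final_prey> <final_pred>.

Step 1: prey: 32+6-13=25; pred: 14+8-2=20
Step 2: prey: 25+5-15=15; pred: 20+10-4=26
Step 3: prey: 15+3-11=7; pred: 26+7-5=28
Step 4: prey: 7+1-5=3; pred: 28+3-5=26
Step 5: prey: 3+0-2=1; pred: 26+1-5=22
Step 6: prey: 1+0-0=1; pred: 22+0-4=18
Step 7: prey: 1+0-0=1; pred: 18+0-3=15
Step 8: prey: 1+0-0=1; pred: 15+0-3=12
Step 9: prey: 1+0-0=1; pred: 12+0-2=10
Step 10: prey: 1+0-0=1; pred: 10+0-2=8
Step 11: prey: 1+0-0=1; pred: 8+0-1=7
Step 12: prey: 1+0-0=1; pred: 7+0-1=6
Step 13: prey: 1+0-0=1; pred: 6+0-1=5
Step 14: prey: 1+0-0=1; pred: 5+0-1=4
Step 15: prey: 1+0-0=1; pred: 4+0-0=4
No extinction within 15 steps

Answer: 16 both-alive 1 4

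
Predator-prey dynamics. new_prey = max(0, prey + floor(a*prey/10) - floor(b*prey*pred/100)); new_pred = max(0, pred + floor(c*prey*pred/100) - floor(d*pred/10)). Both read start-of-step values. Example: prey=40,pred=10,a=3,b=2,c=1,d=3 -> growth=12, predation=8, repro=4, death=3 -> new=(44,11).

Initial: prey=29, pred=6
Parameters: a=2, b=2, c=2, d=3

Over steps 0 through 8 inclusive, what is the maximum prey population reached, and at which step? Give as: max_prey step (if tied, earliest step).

Answer: 33 2

Derivation:
Step 1: prey: 29+5-3=31; pred: 6+3-1=8
Step 2: prey: 31+6-4=33; pred: 8+4-2=10
Step 3: prey: 33+6-6=33; pred: 10+6-3=13
Step 4: prey: 33+6-8=31; pred: 13+8-3=18
Step 5: prey: 31+6-11=26; pred: 18+11-5=24
Step 6: prey: 26+5-12=19; pred: 24+12-7=29
Step 7: prey: 19+3-11=11; pred: 29+11-8=32
Step 8: prey: 11+2-7=6; pred: 32+7-9=30
Max prey = 33 at step 2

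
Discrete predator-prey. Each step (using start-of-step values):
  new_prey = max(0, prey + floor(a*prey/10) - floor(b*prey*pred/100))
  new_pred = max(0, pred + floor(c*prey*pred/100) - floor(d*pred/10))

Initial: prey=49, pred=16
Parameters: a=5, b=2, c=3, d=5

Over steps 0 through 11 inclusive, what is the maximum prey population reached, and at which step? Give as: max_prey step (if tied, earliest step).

Step 1: prey: 49+24-15=58; pred: 16+23-8=31
Step 2: prey: 58+29-35=52; pred: 31+53-15=69
Step 3: prey: 52+26-71=7; pred: 69+107-34=142
Step 4: prey: 7+3-19=0; pred: 142+29-71=100
Step 5: prey: 0+0-0=0; pred: 100+0-50=50
Step 6: prey: 0+0-0=0; pred: 50+0-25=25
Step 7: prey: 0+0-0=0; pred: 25+0-12=13
Step 8: prey: 0+0-0=0; pred: 13+0-6=7
Step 9: prey: 0+0-0=0; pred: 7+0-3=4
Step 10: prey: 0+0-0=0; pred: 4+0-2=2
Step 11: prey: 0+0-0=0; pred: 2+0-1=1
Max prey = 58 at step 1

Answer: 58 1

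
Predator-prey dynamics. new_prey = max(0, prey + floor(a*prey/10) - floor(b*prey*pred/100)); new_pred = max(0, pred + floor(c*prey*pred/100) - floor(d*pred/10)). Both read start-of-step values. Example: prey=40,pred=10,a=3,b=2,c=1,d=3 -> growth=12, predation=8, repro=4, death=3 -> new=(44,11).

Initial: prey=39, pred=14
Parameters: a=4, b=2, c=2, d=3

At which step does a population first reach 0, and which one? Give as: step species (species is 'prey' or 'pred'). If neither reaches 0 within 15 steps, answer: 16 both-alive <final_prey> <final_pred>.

Step 1: prey: 39+15-10=44; pred: 14+10-4=20
Step 2: prey: 44+17-17=44; pred: 20+17-6=31
Step 3: prey: 44+17-27=34; pred: 31+27-9=49
Step 4: prey: 34+13-33=14; pred: 49+33-14=68
Step 5: prey: 14+5-19=0; pred: 68+19-20=67
First extinction: prey at step 5

Answer: 5 prey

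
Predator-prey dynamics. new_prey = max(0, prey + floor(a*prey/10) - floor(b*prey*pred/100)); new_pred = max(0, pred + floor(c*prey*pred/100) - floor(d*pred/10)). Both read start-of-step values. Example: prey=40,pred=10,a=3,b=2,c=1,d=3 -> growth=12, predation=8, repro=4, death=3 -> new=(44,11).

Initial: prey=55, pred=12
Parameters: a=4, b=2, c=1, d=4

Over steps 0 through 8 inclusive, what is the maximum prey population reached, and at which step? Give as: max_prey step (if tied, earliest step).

Answer: 76 3

Derivation:
Step 1: prey: 55+22-13=64; pred: 12+6-4=14
Step 2: prey: 64+25-17=72; pred: 14+8-5=17
Step 3: prey: 72+28-24=76; pred: 17+12-6=23
Step 4: prey: 76+30-34=72; pred: 23+17-9=31
Step 5: prey: 72+28-44=56; pred: 31+22-12=41
Step 6: prey: 56+22-45=33; pred: 41+22-16=47
Step 7: prey: 33+13-31=15; pred: 47+15-18=44
Step 8: prey: 15+6-13=8; pred: 44+6-17=33
Max prey = 76 at step 3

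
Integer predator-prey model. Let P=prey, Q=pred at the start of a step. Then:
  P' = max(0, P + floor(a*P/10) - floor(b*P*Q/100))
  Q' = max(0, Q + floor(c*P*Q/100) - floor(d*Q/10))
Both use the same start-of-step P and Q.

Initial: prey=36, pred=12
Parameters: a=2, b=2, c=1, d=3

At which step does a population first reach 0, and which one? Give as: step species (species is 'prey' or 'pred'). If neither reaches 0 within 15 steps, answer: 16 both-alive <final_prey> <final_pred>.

Answer: 16 both-alive 23 6

Derivation:
Step 1: prey: 36+7-8=35; pred: 12+4-3=13
Step 2: prey: 35+7-9=33; pred: 13+4-3=14
Step 3: prey: 33+6-9=30; pred: 14+4-4=14
Step 4: prey: 30+6-8=28; pred: 14+4-4=14
Step 5: prey: 28+5-7=26; pred: 14+3-4=13
Step 6: prey: 26+5-6=25; pred: 13+3-3=13
Step 7: prey: 25+5-6=24; pred: 13+3-3=13
Step 8: prey: 24+4-6=22; pred: 13+3-3=13
Step 9: prey: 22+4-5=21; pred: 13+2-3=12
Step 10: prey: 21+4-5=20; pred: 12+2-3=11
Step 11: prey: 20+4-4=20; pred: 11+2-3=10
Step 12: prey: 20+4-4=20; pred: 10+2-3=9
Step 13: prey: 20+4-3=21; pred: 9+1-2=8
Step 14: prey: 21+4-3=22; pred: 8+1-2=7
Step 15: prey: 22+4-3=23; pred: 7+1-2=6
No extinction within 15 steps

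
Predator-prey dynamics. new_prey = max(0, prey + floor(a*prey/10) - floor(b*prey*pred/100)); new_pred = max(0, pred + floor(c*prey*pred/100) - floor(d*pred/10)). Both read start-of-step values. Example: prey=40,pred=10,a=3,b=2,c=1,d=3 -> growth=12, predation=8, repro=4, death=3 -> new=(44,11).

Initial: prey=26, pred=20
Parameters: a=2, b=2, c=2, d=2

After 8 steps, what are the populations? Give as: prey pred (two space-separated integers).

Answer: 1 16

Derivation:
Step 1: prey: 26+5-10=21; pred: 20+10-4=26
Step 2: prey: 21+4-10=15; pred: 26+10-5=31
Step 3: prey: 15+3-9=9; pred: 31+9-6=34
Step 4: prey: 9+1-6=4; pred: 34+6-6=34
Step 5: prey: 4+0-2=2; pred: 34+2-6=30
Step 6: prey: 2+0-1=1; pred: 30+1-6=25
Step 7: prey: 1+0-0=1; pred: 25+0-5=20
Step 8: prey: 1+0-0=1; pred: 20+0-4=16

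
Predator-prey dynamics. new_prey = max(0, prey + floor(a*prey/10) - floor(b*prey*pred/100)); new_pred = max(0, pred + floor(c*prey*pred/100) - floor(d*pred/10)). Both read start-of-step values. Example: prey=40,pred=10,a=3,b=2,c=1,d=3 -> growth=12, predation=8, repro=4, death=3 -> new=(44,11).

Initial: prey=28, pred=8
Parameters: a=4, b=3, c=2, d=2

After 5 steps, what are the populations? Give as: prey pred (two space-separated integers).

Answer: 8 44

Derivation:
Step 1: prey: 28+11-6=33; pred: 8+4-1=11
Step 2: prey: 33+13-10=36; pred: 11+7-2=16
Step 3: prey: 36+14-17=33; pred: 16+11-3=24
Step 4: prey: 33+13-23=23; pred: 24+15-4=35
Step 5: prey: 23+9-24=8; pred: 35+16-7=44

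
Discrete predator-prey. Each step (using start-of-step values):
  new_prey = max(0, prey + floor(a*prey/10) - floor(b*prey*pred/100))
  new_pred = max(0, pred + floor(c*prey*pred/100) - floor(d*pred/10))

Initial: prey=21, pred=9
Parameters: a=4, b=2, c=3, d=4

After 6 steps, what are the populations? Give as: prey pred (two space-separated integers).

Answer: 6 74

Derivation:
Step 1: prey: 21+8-3=26; pred: 9+5-3=11
Step 2: prey: 26+10-5=31; pred: 11+8-4=15
Step 3: prey: 31+12-9=34; pred: 15+13-6=22
Step 4: prey: 34+13-14=33; pred: 22+22-8=36
Step 5: prey: 33+13-23=23; pred: 36+35-14=57
Step 6: prey: 23+9-26=6; pred: 57+39-22=74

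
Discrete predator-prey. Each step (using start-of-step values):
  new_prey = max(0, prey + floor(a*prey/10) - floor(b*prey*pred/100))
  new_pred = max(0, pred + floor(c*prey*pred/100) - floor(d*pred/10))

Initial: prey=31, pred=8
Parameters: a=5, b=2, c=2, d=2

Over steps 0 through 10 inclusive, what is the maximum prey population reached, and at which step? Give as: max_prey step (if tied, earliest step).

Answer: 62 3

Derivation:
Step 1: prey: 31+15-4=42; pred: 8+4-1=11
Step 2: prey: 42+21-9=54; pred: 11+9-2=18
Step 3: prey: 54+27-19=62; pred: 18+19-3=34
Step 4: prey: 62+31-42=51; pred: 34+42-6=70
Step 5: prey: 51+25-71=5; pred: 70+71-14=127
Step 6: prey: 5+2-12=0; pred: 127+12-25=114
Step 7: prey: 0+0-0=0; pred: 114+0-22=92
Step 8: prey: 0+0-0=0; pred: 92+0-18=74
Step 9: prey: 0+0-0=0; pred: 74+0-14=60
Step 10: prey: 0+0-0=0; pred: 60+0-12=48
Max prey = 62 at step 3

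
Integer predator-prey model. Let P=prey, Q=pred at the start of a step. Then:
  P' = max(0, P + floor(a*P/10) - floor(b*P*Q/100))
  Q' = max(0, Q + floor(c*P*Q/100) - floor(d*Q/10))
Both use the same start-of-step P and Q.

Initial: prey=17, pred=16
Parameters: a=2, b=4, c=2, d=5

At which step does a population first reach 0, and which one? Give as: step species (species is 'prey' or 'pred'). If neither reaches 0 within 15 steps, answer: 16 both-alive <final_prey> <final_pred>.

Answer: 16 both-alive 30 1

Derivation:
Step 1: prey: 17+3-10=10; pred: 16+5-8=13
Step 2: prey: 10+2-5=7; pred: 13+2-6=9
Step 3: prey: 7+1-2=6; pred: 9+1-4=6
Step 4: prey: 6+1-1=6; pred: 6+0-3=3
Step 5: prey: 6+1-0=7; pred: 3+0-1=2
Step 6: prey: 7+1-0=8; pred: 2+0-1=1
Step 7: prey: 8+1-0=9; pred: 1+0-0=1
Step 8: prey: 9+1-0=10; pred: 1+0-0=1
Step 9: prey: 10+2-0=12; pred: 1+0-0=1
Step 10: prey: 12+2-0=14; pred: 1+0-0=1
Step 11: prey: 14+2-0=16; pred: 1+0-0=1
Step 12: prey: 16+3-0=19; pred: 1+0-0=1
Step 13: prey: 19+3-0=22; pred: 1+0-0=1
Step 14: prey: 22+4-0=26; pred: 1+0-0=1
Step 15: prey: 26+5-1=30; pred: 1+0-0=1
No extinction within 15 steps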